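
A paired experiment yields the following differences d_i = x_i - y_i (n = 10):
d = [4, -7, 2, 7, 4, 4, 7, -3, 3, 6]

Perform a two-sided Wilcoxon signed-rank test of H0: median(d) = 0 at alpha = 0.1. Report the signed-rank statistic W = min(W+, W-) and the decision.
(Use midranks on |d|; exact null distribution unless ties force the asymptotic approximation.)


Step 1: Drop any zero differences (none here) and take |d_i|.
|d| = [4, 7, 2, 7, 4, 4, 7, 3, 3, 6]
Step 2: Midrank |d_i| (ties get averaged ranks).
ranks: |4|->5, |7|->9, |2|->1, |7|->9, |4|->5, |4|->5, |7|->9, |3|->2.5, |3|->2.5, |6|->7
Step 3: Attach original signs; sum ranks with positive sign and with negative sign.
W+ = 5 + 1 + 9 + 5 + 5 + 9 + 2.5 + 7 = 43.5
W- = 9 + 2.5 = 11.5
(Check: W+ + W- = 55 should equal n(n+1)/2 = 55.)
Step 4: Test statistic W = min(W+, W-) = 11.5.
Step 5: Ties in |d|, so use the tie-corrected normal approximation.
        E[W] = n(n+1)/4 = 10*11/4 = 27.5.
        Tie groups: |d|=3 (t=2), |d|=4 (t=3), |d|=7 (t=3); sum(t^3 - t) = 54.
        Var[W] = n(n+1)(2n+1)/24 - sum(t^3-t)/48 = 2310/24 - 54/48 = 95.125.
        z = (W - E[W]) / sqrt(Var[W]) = (11.5 - 27.5) / 9.7532 = -1.6405.
        Two-sided p = 2*Phi(z) = 0.100904.
Step 6: alpha = 0.1. fail to reject H0.

W+ = 43.5, W- = 11.5, W = min = 11.5, p = 0.100904, fail to reject H0.


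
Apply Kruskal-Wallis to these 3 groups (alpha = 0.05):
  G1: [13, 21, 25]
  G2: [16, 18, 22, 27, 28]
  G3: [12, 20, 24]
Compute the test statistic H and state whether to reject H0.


Step 1: Combine all N = 11 observations and assign midranks.
sorted (value, group, rank): (12,G3,1), (13,G1,2), (16,G2,3), (18,G2,4), (20,G3,5), (21,G1,6), (22,G2,7), (24,G3,8), (25,G1,9), (27,G2,10), (28,G2,11)
Step 2: Sum ranks within each group.
R_1 = 17 (n_1 = 3)
R_2 = 35 (n_2 = 5)
R_3 = 14 (n_3 = 3)
Step 3: H = 12/(N(N+1)) * sum(R_i^2/n_i) - 3(N+1)
     = 12/(11*12) * (17^2/3 + 35^2/5 + 14^2/3) - 3*12
     = 0.090909 * 406.667 - 36
     = 0.969697.
Step 4: No ties, so H is used without correction.
Step 5: Under H0, H ~ chi^2(2); p-value = 0.615790.
Step 6: alpha = 0.05. fail to reject H0.

H = 0.9697, df = 2, p = 0.615790, fail to reject H0.


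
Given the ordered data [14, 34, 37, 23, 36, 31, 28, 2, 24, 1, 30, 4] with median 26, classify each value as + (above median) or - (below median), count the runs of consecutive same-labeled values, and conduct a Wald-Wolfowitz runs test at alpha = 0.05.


Step 1: Compute median = 26; label A = above, B = below.
Labels in order: BAABAAABBBAB  (n_A = 6, n_B = 6)
Step 2: Count runs R = 7.
Step 3: Under H0 (random ordering), E[R] = 2*n_A*n_B/(n_A+n_B) + 1 = 2*6*6/12 + 1 = 7.0000.
        Var[R] = 2*n_A*n_B*(2*n_A*n_B - n_A - n_B) / ((n_A+n_B)^2 * (n_A+n_B-1)) = 4320/1584 = 2.7273.
        SD[R] = 1.6514.
Step 4: R = E[R], so z = 0 with no continuity correction.
Step 5: Two-sided p-value via normal approximation = 2*(1 - Phi(|z|)) = 1.000000.
Step 6: alpha = 0.05. fail to reject H0.

R = 7, z = 0.0000, p = 1.000000, fail to reject H0.


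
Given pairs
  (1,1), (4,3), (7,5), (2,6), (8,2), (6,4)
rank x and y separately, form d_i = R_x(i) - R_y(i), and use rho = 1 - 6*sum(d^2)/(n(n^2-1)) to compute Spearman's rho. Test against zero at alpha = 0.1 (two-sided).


Step 1: Rank x and y separately (midranks; no ties here).
rank(x): 1->1, 4->3, 7->5, 2->2, 8->6, 6->4
rank(y): 1->1, 3->3, 5->5, 6->6, 2->2, 4->4
Step 2: d_i = R_x(i) - R_y(i); compute d_i^2.
  (1-1)^2=0, (3-3)^2=0, (5-5)^2=0, (2-6)^2=16, (6-2)^2=16, (4-4)^2=0
sum(d^2) = 32.
Step 3: rho = 1 - 6*32 / (6*(6^2 - 1)) = 1 - 192/210 = 0.085714.
Step 4: Under H0, t = rho * sqrt((n-2)/(1-rho^2)) = 0.1721 ~ t(4).
Step 5: Two-sided p-value from the t-distribution with 4 df = 0.871743.
Step 6: alpha = 0.1. fail to reject H0.

rho = 0.0857, p = 0.871743, fail to reject H0 at alpha = 0.1.


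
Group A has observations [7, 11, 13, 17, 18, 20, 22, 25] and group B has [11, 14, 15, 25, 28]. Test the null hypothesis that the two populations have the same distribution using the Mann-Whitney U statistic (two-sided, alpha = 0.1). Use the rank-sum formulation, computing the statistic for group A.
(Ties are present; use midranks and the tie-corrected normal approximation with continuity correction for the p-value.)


Step 1: Combine and sort all 13 observations; assign midranks.
sorted (value, group): (7,X), (11,X), (11,Y), (13,X), (14,Y), (15,Y), (17,X), (18,X), (20,X), (22,X), (25,X), (25,Y), (28,Y)
ranks: 7->1, 11->2.5, 11->2.5, 13->4, 14->5, 15->6, 17->7, 18->8, 20->9, 22->10, 25->11.5, 25->11.5, 28->13
Step 2: Rank sum for X: R1 = 1 + 2.5 + 4 + 7 + 8 + 9 + 10 + 11.5 = 53.
Step 3: U_X = R1 - n1(n1+1)/2 = 53 - 8*9/2 = 53 - 36 = 17.
       U_Y = n1*n2 - U_X = 40 - 17 = 23.
Step 4: Ties are present, so use the tie-corrected normal approximation (with continuity correction) for the p-value.
Step 5: p-value = 0.713640; compare to alpha = 0.1. fail to reject H0.

U_X = 17, p = 0.713640, fail to reject H0 at alpha = 0.1.


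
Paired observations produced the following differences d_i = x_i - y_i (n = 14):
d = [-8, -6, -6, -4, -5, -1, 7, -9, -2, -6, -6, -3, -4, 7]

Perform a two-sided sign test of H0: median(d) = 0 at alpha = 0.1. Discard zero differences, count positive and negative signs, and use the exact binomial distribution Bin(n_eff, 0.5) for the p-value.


Step 1: Discard zero differences. Original n = 14; n_eff = number of nonzero differences = 14.
Nonzero differences (with sign): -8, -6, -6, -4, -5, -1, +7, -9, -2, -6, -6, -3, -4, +7
Step 2: Count signs: positive = 2, negative = 12.
Step 3: Under H0: P(positive) = 0.5, so the number of positives S ~ Bin(14, 0.5).
Step 4: Two-sided exact p-value = sum of Bin(14,0.5) probabilities at or below the observed probability = 0.012939.
Step 5: alpha = 0.1. reject H0.

n_eff = 14, pos = 2, neg = 12, p = 0.012939, reject H0.


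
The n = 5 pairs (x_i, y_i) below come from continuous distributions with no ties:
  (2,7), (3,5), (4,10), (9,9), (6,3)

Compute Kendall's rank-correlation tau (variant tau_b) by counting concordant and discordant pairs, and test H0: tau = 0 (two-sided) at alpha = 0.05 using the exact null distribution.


Step 1: Enumerate the 10 unordered pairs (i,j) with i<j and classify each by sign(x_j-x_i) * sign(y_j-y_i).
  (1,2):dx=+1,dy=-2->D; (1,3):dx=+2,dy=+3->C; (1,4):dx=+7,dy=+2->C; (1,5):dx=+4,dy=-4->D
  (2,3):dx=+1,dy=+5->C; (2,4):dx=+6,dy=+4->C; (2,5):dx=+3,dy=-2->D; (3,4):dx=+5,dy=-1->D
  (3,5):dx=+2,dy=-7->D; (4,5):dx=-3,dy=-6->C
Step 2: C = 5, D = 5, total pairs = 10.
Step 3: tau = (C - D)/(n(n-1)/2) = (5 - 5)/10 = 0.000000.
Step 4: Exact two-sided p-value (enumerate n! = 120 permutations of y under H0): p = 1.000000.
Step 5: alpha = 0.05. fail to reject H0.

tau_b = 0.0000 (C=5, D=5), p = 1.000000, fail to reject H0.


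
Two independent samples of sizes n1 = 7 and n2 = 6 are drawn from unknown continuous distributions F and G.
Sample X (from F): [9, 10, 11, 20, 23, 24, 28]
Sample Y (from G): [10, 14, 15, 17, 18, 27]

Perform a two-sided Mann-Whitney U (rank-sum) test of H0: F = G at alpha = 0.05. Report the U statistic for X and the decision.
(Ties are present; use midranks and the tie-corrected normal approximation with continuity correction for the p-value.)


Step 1: Combine and sort all 13 observations; assign midranks.
sorted (value, group): (9,X), (10,X), (10,Y), (11,X), (14,Y), (15,Y), (17,Y), (18,Y), (20,X), (23,X), (24,X), (27,Y), (28,X)
ranks: 9->1, 10->2.5, 10->2.5, 11->4, 14->5, 15->6, 17->7, 18->8, 20->9, 23->10, 24->11, 27->12, 28->13
Step 2: Rank sum for X: R1 = 1 + 2.5 + 4 + 9 + 10 + 11 + 13 = 50.5.
Step 3: U_X = R1 - n1(n1+1)/2 = 50.5 - 7*8/2 = 50.5 - 28 = 22.5.
       U_Y = n1*n2 - U_X = 42 - 22.5 = 19.5.
Step 4: Ties are present, so use the tie-corrected normal approximation (with continuity correction) for the p-value.
Step 5: p-value = 0.886248; compare to alpha = 0.05. fail to reject H0.

U_X = 22.5, p = 0.886248, fail to reject H0 at alpha = 0.05.


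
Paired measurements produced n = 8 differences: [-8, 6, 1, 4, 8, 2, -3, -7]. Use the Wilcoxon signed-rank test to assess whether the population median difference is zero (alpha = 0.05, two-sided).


Step 1: Drop any zero differences (none here) and take |d_i|.
|d| = [8, 6, 1, 4, 8, 2, 3, 7]
Step 2: Midrank |d_i| (ties get averaged ranks).
ranks: |8|->7.5, |6|->5, |1|->1, |4|->4, |8|->7.5, |2|->2, |3|->3, |7|->6
Step 3: Attach original signs; sum ranks with positive sign and with negative sign.
W+ = 5 + 1 + 4 + 7.5 + 2 = 19.5
W- = 7.5 + 3 + 6 = 16.5
(Check: W+ + W- = 36 should equal n(n+1)/2 = 36.)
Step 4: Test statistic W = min(W+, W-) = 16.5.
Step 5: Ties in |d|, so use the tie-corrected normal approximation.
        E[W] = n(n+1)/4 = 8*9/4 = 18.
        Tie groups: |d|=8 (t=2); sum(t^3 - t) = 6.
        Var[W] = n(n+1)(2n+1)/24 - sum(t^3-t)/48 = 1224/24 - 6/48 = 50.875.
        z = (W - E[W]) / sqrt(Var[W]) = (16.5 - 18) / 7.1327 = -0.2103.
        Two-sided p = 2*Phi(z) = 0.833434.
Step 6: alpha = 0.05. fail to reject H0.

W+ = 19.5, W- = 16.5, W = min = 16.5, p = 0.833434, fail to reject H0.


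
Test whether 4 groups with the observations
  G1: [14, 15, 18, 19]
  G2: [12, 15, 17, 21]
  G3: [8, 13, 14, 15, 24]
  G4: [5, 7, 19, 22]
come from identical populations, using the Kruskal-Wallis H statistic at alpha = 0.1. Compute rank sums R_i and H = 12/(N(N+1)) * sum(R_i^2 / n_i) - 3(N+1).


Step 1: Combine all N = 17 observations and assign midranks.
sorted (value, group, rank): (5,G4,1), (7,G4,2), (8,G3,3), (12,G2,4), (13,G3,5), (14,G1,6.5), (14,G3,6.5), (15,G1,9), (15,G2,9), (15,G3,9), (17,G2,11), (18,G1,12), (19,G1,13.5), (19,G4,13.5), (21,G2,15), (22,G4,16), (24,G3,17)
Step 2: Sum ranks within each group.
R_1 = 41 (n_1 = 4)
R_2 = 39 (n_2 = 4)
R_3 = 40.5 (n_3 = 5)
R_4 = 32.5 (n_4 = 4)
Step 3: H = 12/(N(N+1)) * sum(R_i^2/n_i) - 3(N+1)
     = 12/(17*18) * (41^2/4 + 39^2/4 + 40.5^2/5 + 32.5^2/4) - 3*18
     = 0.039216 * 1392.61 - 54
     = 0.612255.
Step 4: Ties present; correction factor C = 1 - 36/(17^3 - 17) = 0.992647. Corrected H = 0.612255 / 0.992647 = 0.616790.
Step 5: Under H0, H ~ chi^2(3); p-value = 0.892578.
Step 6: alpha = 0.1. fail to reject H0.

H = 0.6168, df = 3, p = 0.892578, fail to reject H0.


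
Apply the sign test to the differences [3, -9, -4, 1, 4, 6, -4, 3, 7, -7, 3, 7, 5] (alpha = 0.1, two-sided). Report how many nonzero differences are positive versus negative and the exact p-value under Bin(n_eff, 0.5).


Step 1: Discard zero differences. Original n = 13; n_eff = number of nonzero differences = 13.
Nonzero differences (with sign): +3, -9, -4, +1, +4, +6, -4, +3, +7, -7, +3, +7, +5
Step 2: Count signs: positive = 9, negative = 4.
Step 3: Under H0: P(positive) = 0.5, so the number of positives S ~ Bin(13, 0.5).
Step 4: Two-sided exact p-value = sum of Bin(13,0.5) probabilities at or below the observed probability = 0.266846.
Step 5: alpha = 0.1. fail to reject H0.

n_eff = 13, pos = 9, neg = 4, p = 0.266846, fail to reject H0.


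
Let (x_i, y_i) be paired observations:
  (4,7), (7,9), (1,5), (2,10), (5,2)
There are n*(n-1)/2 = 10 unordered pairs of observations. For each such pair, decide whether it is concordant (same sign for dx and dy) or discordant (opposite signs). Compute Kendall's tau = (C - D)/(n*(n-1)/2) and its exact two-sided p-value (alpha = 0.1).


Step 1: Enumerate the 10 unordered pairs (i,j) with i<j and classify each by sign(x_j-x_i) * sign(y_j-y_i).
  (1,2):dx=+3,dy=+2->C; (1,3):dx=-3,dy=-2->C; (1,4):dx=-2,dy=+3->D; (1,5):dx=+1,dy=-5->D
  (2,3):dx=-6,dy=-4->C; (2,4):dx=-5,dy=+1->D; (2,5):dx=-2,dy=-7->C; (3,4):dx=+1,dy=+5->C
  (3,5):dx=+4,dy=-3->D; (4,5):dx=+3,dy=-8->D
Step 2: C = 5, D = 5, total pairs = 10.
Step 3: tau = (C - D)/(n(n-1)/2) = (5 - 5)/10 = 0.000000.
Step 4: Exact two-sided p-value (enumerate n! = 120 permutations of y under H0): p = 1.000000.
Step 5: alpha = 0.1. fail to reject H0.

tau_b = 0.0000 (C=5, D=5), p = 1.000000, fail to reject H0.


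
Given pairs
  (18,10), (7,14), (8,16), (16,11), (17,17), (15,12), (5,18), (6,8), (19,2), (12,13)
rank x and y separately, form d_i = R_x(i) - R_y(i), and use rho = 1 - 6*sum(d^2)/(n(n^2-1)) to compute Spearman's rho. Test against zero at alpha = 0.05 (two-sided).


Step 1: Rank x and y separately (midranks; no ties here).
rank(x): 18->9, 7->3, 8->4, 16->7, 17->8, 15->6, 5->1, 6->2, 19->10, 12->5
rank(y): 10->3, 14->7, 16->8, 11->4, 17->9, 12->5, 18->10, 8->2, 2->1, 13->6
Step 2: d_i = R_x(i) - R_y(i); compute d_i^2.
  (9-3)^2=36, (3-7)^2=16, (4-8)^2=16, (7-4)^2=9, (8-9)^2=1, (6-5)^2=1, (1-10)^2=81, (2-2)^2=0, (10-1)^2=81, (5-6)^2=1
sum(d^2) = 242.
Step 3: rho = 1 - 6*242 / (10*(10^2 - 1)) = 1 - 1452/990 = -0.466667.
Step 4: Under H0, t = rho * sqrt((n-2)/(1-rho^2)) = -1.4924 ~ t(8).
Step 5: Two-sided p-value from the t-distribution with 8 df = 0.173939.
Step 6: alpha = 0.05. fail to reject H0.

rho = -0.4667, p = 0.173939, fail to reject H0 at alpha = 0.05.


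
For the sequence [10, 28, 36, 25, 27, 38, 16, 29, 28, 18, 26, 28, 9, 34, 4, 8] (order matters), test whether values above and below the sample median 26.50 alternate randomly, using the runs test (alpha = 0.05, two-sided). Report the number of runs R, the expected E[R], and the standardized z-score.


Step 1: Compute median = 26.50; label A = above, B = below.
Labels in order: BAABAABAABBABABB  (n_A = 8, n_B = 8)
Step 2: Count runs R = 11.
Step 3: Under H0 (random ordering), E[R] = 2*n_A*n_B/(n_A+n_B) + 1 = 2*8*8/16 + 1 = 9.0000.
        Var[R] = 2*n_A*n_B*(2*n_A*n_B - n_A - n_B) / ((n_A+n_B)^2 * (n_A+n_B-1)) = 14336/3840 = 3.7333.
        SD[R] = 1.9322.
Step 4: Continuity-corrected z = (R - 0.5 - E[R]) / SD[R] = (11 - 0.5 - 9.0000) / 1.9322 = 0.7763.
Step 5: Two-sided p-value via normal approximation = 2*(1 - Phi(|z|)) = 0.437558.
Step 6: alpha = 0.05. fail to reject H0.

R = 11, z = 0.7763, p = 0.437558, fail to reject H0.


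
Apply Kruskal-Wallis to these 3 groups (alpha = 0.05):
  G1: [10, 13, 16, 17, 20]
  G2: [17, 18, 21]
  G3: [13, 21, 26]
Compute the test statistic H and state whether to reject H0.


Step 1: Combine all N = 11 observations and assign midranks.
sorted (value, group, rank): (10,G1,1), (13,G1,2.5), (13,G3,2.5), (16,G1,4), (17,G1,5.5), (17,G2,5.5), (18,G2,7), (20,G1,8), (21,G2,9.5), (21,G3,9.5), (26,G3,11)
Step 2: Sum ranks within each group.
R_1 = 21 (n_1 = 5)
R_2 = 22 (n_2 = 3)
R_3 = 23 (n_3 = 3)
Step 3: H = 12/(N(N+1)) * sum(R_i^2/n_i) - 3(N+1)
     = 12/(11*12) * (21^2/5 + 22^2/3 + 23^2/3) - 3*12
     = 0.090909 * 425.867 - 36
     = 2.715152.
Step 4: Ties present; correction factor C = 1 - 18/(11^3 - 11) = 0.986364. Corrected H = 2.715152 / 0.986364 = 2.752688.
Step 5: Under H0, H ~ chi^2(2); p-value = 0.252500.
Step 6: alpha = 0.05. fail to reject H0.

H = 2.7527, df = 2, p = 0.252500, fail to reject H0.


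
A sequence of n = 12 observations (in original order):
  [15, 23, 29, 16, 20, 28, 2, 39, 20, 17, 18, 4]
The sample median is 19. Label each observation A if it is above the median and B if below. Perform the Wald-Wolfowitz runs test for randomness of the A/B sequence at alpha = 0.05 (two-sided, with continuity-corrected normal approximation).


Step 1: Compute median = 19; label A = above, B = below.
Labels in order: BAABAABAABBB  (n_A = 6, n_B = 6)
Step 2: Count runs R = 7.
Step 3: Under H0 (random ordering), E[R] = 2*n_A*n_B/(n_A+n_B) + 1 = 2*6*6/12 + 1 = 7.0000.
        Var[R] = 2*n_A*n_B*(2*n_A*n_B - n_A - n_B) / ((n_A+n_B)^2 * (n_A+n_B-1)) = 4320/1584 = 2.7273.
        SD[R] = 1.6514.
Step 4: R = E[R], so z = 0 with no continuity correction.
Step 5: Two-sided p-value via normal approximation = 2*(1 - Phi(|z|)) = 1.000000.
Step 6: alpha = 0.05. fail to reject H0.

R = 7, z = 0.0000, p = 1.000000, fail to reject H0.


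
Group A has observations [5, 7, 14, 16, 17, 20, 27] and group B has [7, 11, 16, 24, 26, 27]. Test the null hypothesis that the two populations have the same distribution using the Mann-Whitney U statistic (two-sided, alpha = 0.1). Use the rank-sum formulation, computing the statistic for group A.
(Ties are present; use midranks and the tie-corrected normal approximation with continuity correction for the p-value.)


Step 1: Combine and sort all 13 observations; assign midranks.
sorted (value, group): (5,X), (7,X), (7,Y), (11,Y), (14,X), (16,X), (16,Y), (17,X), (20,X), (24,Y), (26,Y), (27,X), (27,Y)
ranks: 5->1, 7->2.5, 7->2.5, 11->4, 14->5, 16->6.5, 16->6.5, 17->8, 20->9, 24->10, 26->11, 27->12.5, 27->12.5
Step 2: Rank sum for X: R1 = 1 + 2.5 + 5 + 6.5 + 8 + 9 + 12.5 = 44.5.
Step 3: U_X = R1 - n1(n1+1)/2 = 44.5 - 7*8/2 = 44.5 - 28 = 16.5.
       U_Y = n1*n2 - U_X = 42 - 16.5 = 25.5.
Step 4: Ties are present, so use the tie-corrected normal approximation (with continuity correction) for the p-value.
Step 5: p-value = 0.566104; compare to alpha = 0.1. fail to reject H0.

U_X = 16.5, p = 0.566104, fail to reject H0 at alpha = 0.1.


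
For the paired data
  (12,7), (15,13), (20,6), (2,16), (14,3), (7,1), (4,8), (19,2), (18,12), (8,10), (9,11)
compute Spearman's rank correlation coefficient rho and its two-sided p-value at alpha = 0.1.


Step 1: Rank x and y separately (midranks; no ties here).
rank(x): 12->6, 15->8, 20->11, 2->1, 14->7, 7->3, 4->2, 19->10, 18->9, 8->4, 9->5
rank(y): 7->5, 13->10, 6->4, 16->11, 3->3, 1->1, 8->6, 2->2, 12->9, 10->7, 11->8
Step 2: d_i = R_x(i) - R_y(i); compute d_i^2.
  (6-5)^2=1, (8-10)^2=4, (11-4)^2=49, (1-11)^2=100, (7-3)^2=16, (3-1)^2=4, (2-6)^2=16, (10-2)^2=64, (9-9)^2=0, (4-7)^2=9, (5-8)^2=9
sum(d^2) = 272.
Step 3: rho = 1 - 6*272 / (11*(11^2 - 1)) = 1 - 1632/1320 = -0.236364.
Step 4: Under H0, t = rho * sqrt((n-2)/(1-rho^2)) = -0.7298 ~ t(9).
Step 5: Two-sided p-value from the t-distribution with 9 df = 0.484091.
Step 6: alpha = 0.1. fail to reject H0.

rho = -0.2364, p = 0.484091, fail to reject H0 at alpha = 0.1.


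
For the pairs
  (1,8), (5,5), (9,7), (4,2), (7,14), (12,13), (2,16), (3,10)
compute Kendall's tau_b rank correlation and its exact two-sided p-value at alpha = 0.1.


Step 1: Enumerate the 28 unordered pairs (i,j) with i<j and classify each by sign(x_j-x_i) * sign(y_j-y_i).
  (1,2):dx=+4,dy=-3->D; (1,3):dx=+8,dy=-1->D; (1,4):dx=+3,dy=-6->D; (1,5):dx=+6,dy=+6->C
  (1,6):dx=+11,dy=+5->C; (1,7):dx=+1,dy=+8->C; (1,8):dx=+2,dy=+2->C; (2,3):dx=+4,dy=+2->C
  (2,4):dx=-1,dy=-3->C; (2,5):dx=+2,dy=+9->C; (2,6):dx=+7,dy=+8->C; (2,7):dx=-3,dy=+11->D
  (2,8):dx=-2,dy=+5->D; (3,4):dx=-5,dy=-5->C; (3,5):dx=-2,dy=+7->D; (3,6):dx=+3,dy=+6->C
  (3,7):dx=-7,dy=+9->D; (3,8):dx=-6,dy=+3->D; (4,5):dx=+3,dy=+12->C; (4,6):dx=+8,dy=+11->C
  (4,7):dx=-2,dy=+14->D; (4,8):dx=-1,dy=+8->D; (5,6):dx=+5,dy=-1->D; (5,7):dx=-5,dy=+2->D
  (5,8):dx=-4,dy=-4->C; (6,7):dx=-10,dy=+3->D; (6,8):dx=-9,dy=-3->C; (7,8):dx=+1,dy=-6->D
Step 2: C = 14, D = 14, total pairs = 28.
Step 3: tau = (C - D)/(n(n-1)/2) = (14 - 14)/28 = 0.000000.
Step 4: Exact two-sided p-value (enumerate n! = 40320 permutations of y under H0): p = 1.000000.
Step 5: alpha = 0.1. fail to reject H0.

tau_b = 0.0000 (C=14, D=14), p = 1.000000, fail to reject H0.


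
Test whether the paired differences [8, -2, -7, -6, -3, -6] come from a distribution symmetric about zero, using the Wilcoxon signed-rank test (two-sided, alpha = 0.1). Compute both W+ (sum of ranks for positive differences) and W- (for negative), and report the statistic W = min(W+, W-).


Step 1: Drop any zero differences (none here) and take |d_i|.
|d| = [8, 2, 7, 6, 3, 6]
Step 2: Midrank |d_i| (ties get averaged ranks).
ranks: |8|->6, |2|->1, |7|->5, |6|->3.5, |3|->2, |6|->3.5
Step 3: Attach original signs; sum ranks with positive sign and with negative sign.
W+ = 6 = 6
W- = 1 + 5 + 3.5 + 2 + 3.5 = 15
(Check: W+ + W- = 21 should equal n(n+1)/2 = 21.)
Step 4: Test statistic W = min(W+, W-) = 6.
Step 5: Ties in |d|, so use the tie-corrected normal approximation.
        E[W] = n(n+1)/4 = 6*7/4 = 10.5.
        Tie groups: |d|=6 (t=2); sum(t^3 - t) = 6.
        Var[W] = n(n+1)(2n+1)/24 - sum(t^3-t)/48 = 546/24 - 6/48 = 22.625.
        z = (W - E[W]) / sqrt(Var[W]) = (6 - 10.5) / 4.7566 = -0.9461.
        Two-sided p = 2*Phi(z) = 0.344118.
Step 6: alpha = 0.1. fail to reject H0.

W+ = 6, W- = 15, W = min = 6, p = 0.344118, fail to reject H0.


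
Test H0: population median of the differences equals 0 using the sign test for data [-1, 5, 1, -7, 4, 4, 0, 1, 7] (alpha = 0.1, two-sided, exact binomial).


Step 1: Discard zero differences. Original n = 9; n_eff = number of nonzero differences = 8.
Nonzero differences (with sign): -1, +5, +1, -7, +4, +4, +1, +7
Step 2: Count signs: positive = 6, negative = 2.
Step 3: Under H0: P(positive) = 0.5, so the number of positives S ~ Bin(8, 0.5).
Step 4: Two-sided exact p-value = sum of Bin(8,0.5) probabilities at or below the observed probability = 0.289062.
Step 5: alpha = 0.1. fail to reject H0.

n_eff = 8, pos = 6, neg = 2, p = 0.289062, fail to reject H0.


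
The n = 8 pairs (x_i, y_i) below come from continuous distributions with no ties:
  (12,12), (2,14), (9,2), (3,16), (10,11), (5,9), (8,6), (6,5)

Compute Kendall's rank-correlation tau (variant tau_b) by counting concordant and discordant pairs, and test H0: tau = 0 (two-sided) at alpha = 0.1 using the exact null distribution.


Step 1: Enumerate the 28 unordered pairs (i,j) with i<j and classify each by sign(x_j-x_i) * sign(y_j-y_i).
  (1,2):dx=-10,dy=+2->D; (1,3):dx=-3,dy=-10->C; (1,4):dx=-9,dy=+4->D; (1,5):dx=-2,dy=-1->C
  (1,6):dx=-7,dy=-3->C; (1,7):dx=-4,dy=-6->C; (1,8):dx=-6,dy=-7->C; (2,3):dx=+7,dy=-12->D
  (2,4):dx=+1,dy=+2->C; (2,5):dx=+8,dy=-3->D; (2,6):dx=+3,dy=-5->D; (2,7):dx=+6,dy=-8->D
  (2,8):dx=+4,dy=-9->D; (3,4):dx=-6,dy=+14->D; (3,5):dx=+1,dy=+9->C; (3,6):dx=-4,dy=+7->D
  (3,7):dx=-1,dy=+4->D; (3,8):dx=-3,dy=+3->D; (4,5):dx=+7,dy=-5->D; (4,6):dx=+2,dy=-7->D
  (4,7):dx=+5,dy=-10->D; (4,8):dx=+3,dy=-11->D; (5,6):dx=-5,dy=-2->C; (5,7):dx=-2,dy=-5->C
  (5,8):dx=-4,dy=-6->C; (6,7):dx=+3,dy=-3->D; (6,8):dx=+1,dy=-4->D; (7,8):dx=-2,dy=-1->C
Step 2: C = 11, D = 17, total pairs = 28.
Step 3: tau = (C - D)/(n(n-1)/2) = (11 - 17)/28 = -0.214286.
Step 4: Exact two-sided p-value (enumerate n! = 40320 permutations of y under H0): p = 0.548413.
Step 5: alpha = 0.1. fail to reject H0.

tau_b = -0.2143 (C=11, D=17), p = 0.548413, fail to reject H0.


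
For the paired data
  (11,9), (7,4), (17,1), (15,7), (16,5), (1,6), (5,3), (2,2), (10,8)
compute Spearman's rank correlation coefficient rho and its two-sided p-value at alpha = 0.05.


Step 1: Rank x and y separately (midranks; no ties here).
rank(x): 11->6, 7->4, 17->9, 15->7, 16->8, 1->1, 5->3, 2->2, 10->5
rank(y): 9->9, 4->4, 1->1, 7->7, 5->5, 6->6, 3->3, 2->2, 8->8
Step 2: d_i = R_x(i) - R_y(i); compute d_i^2.
  (6-9)^2=9, (4-4)^2=0, (9-1)^2=64, (7-7)^2=0, (8-5)^2=9, (1-6)^2=25, (3-3)^2=0, (2-2)^2=0, (5-8)^2=9
sum(d^2) = 116.
Step 3: rho = 1 - 6*116 / (9*(9^2 - 1)) = 1 - 696/720 = 0.033333.
Step 4: Under H0, t = rho * sqrt((n-2)/(1-rho^2)) = 0.0882 ~ t(7).
Step 5: Two-sided p-value from the t-distribution with 7 df = 0.932157.
Step 6: alpha = 0.05. fail to reject H0.

rho = 0.0333, p = 0.932157, fail to reject H0 at alpha = 0.05.


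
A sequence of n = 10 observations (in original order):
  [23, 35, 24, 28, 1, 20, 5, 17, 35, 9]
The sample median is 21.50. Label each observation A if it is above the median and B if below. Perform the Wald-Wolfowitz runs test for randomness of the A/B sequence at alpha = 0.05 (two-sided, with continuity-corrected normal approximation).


Step 1: Compute median = 21.50; label A = above, B = below.
Labels in order: AAAABBBBAB  (n_A = 5, n_B = 5)
Step 2: Count runs R = 4.
Step 3: Under H0 (random ordering), E[R] = 2*n_A*n_B/(n_A+n_B) + 1 = 2*5*5/10 + 1 = 6.0000.
        Var[R] = 2*n_A*n_B*(2*n_A*n_B - n_A - n_B) / ((n_A+n_B)^2 * (n_A+n_B-1)) = 2000/900 = 2.2222.
        SD[R] = 1.4907.
Step 4: Continuity-corrected z = (R + 0.5 - E[R]) / SD[R] = (4 + 0.5 - 6.0000) / 1.4907 = -1.0062.
Step 5: Two-sided p-value via normal approximation = 2*(1 - Phi(|z|)) = 0.314305.
Step 6: alpha = 0.05. fail to reject H0.

R = 4, z = -1.0062, p = 0.314305, fail to reject H0.


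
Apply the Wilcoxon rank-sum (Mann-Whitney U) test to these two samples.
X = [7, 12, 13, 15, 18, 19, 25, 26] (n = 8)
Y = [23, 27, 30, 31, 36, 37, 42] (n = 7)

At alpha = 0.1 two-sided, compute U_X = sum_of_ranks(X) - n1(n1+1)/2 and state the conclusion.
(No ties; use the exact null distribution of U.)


Step 1: Combine and sort all 15 observations; assign midranks.
sorted (value, group): (7,X), (12,X), (13,X), (15,X), (18,X), (19,X), (23,Y), (25,X), (26,X), (27,Y), (30,Y), (31,Y), (36,Y), (37,Y), (42,Y)
ranks: 7->1, 12->2, 13->3, 15->4, 18->5, 19->6, 23->7, 25->8, 26->9, 27->10, 30->11, 31->12, 36->13, 37->14, 42->15
Step 2: Rank sum for X: R1 = 1 + 2 + 3 + 4 + 5 + 6 + 8 + 9 = 38.
Step 3: U_X = R1 - n1(n1+1)/2 = 38 - 8*9/2 = 38 - 36 = 2.
       U_Y = n1*n2 - U_X = 56 - 2 = 54.
Step 4: No ties, so the exact null distribution of U (based on enumerating the C(15,8) = 6435 equally likely rank assignments) gives the two-sided p-value.
Step 5: p-value = 0.001243; compare to alpha = 0.1. reject H0.

U_X = 2, p = 0.001243, reject H0 at alpha = 0.1.


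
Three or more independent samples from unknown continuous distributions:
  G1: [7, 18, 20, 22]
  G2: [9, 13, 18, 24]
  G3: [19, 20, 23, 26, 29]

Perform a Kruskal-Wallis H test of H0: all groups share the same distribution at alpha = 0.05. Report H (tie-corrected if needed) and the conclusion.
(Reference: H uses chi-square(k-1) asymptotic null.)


Step 1: Combine all N = 13 observations and assign midranks.
sorted (value, group, rank): (7,G1,1), (9,G2,2), (13,G2,3), (18,G1,4.5), (18,G2,4.5), (19,G3,6), (20,G1,7.5), (20,G3,7.5), (22,G1,9), (23,G3,10), (24,G2,11), (26,G3,12), (29,G3,13)
Step 2: Sum ranks within each group.
R_1 = 22 (n_1 = 4)
R_2 = 20.5 (n_2 = 4)
R_3 = 48.5 (n_3 = 5)
Step 3: H = 12/(N(N+1)) * sum(R_i^2/n_i) - 3(N+1)
     = 12/(13*14) * (22^2/4 + 20.5^2/4 + 48.5^2/5) - 3*14
     = 0.065934 * 696.513 - 42
     = 3.923901.
Step 4: Ties present; correction factor C = 1 - 12/(13^3 - 13) = 0.994505. Corrected H = 3.923901 / 0.994505 = 3.945580.
Step 5: Under H0, H ~ chi^2(2); p-value = 0.139068.
Step 6: alpha = 0.05. fail to reject H0.

H = 3.9456, df = 2, p = 0.139068, fail to reject H0.


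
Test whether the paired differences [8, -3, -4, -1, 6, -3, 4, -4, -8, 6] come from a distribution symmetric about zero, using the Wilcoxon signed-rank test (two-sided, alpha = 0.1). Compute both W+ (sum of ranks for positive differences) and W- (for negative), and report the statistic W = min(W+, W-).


Step 1: Drop any zero differences (none here) and take |d_i|.
|d| = [8, 3, 4, 1, 6, 3, 4, 4, 8, 6]
Step 2: Midrank |d_i| (ties get averaged ranks).
ranks: |8|->9.5, |3|->2.5, |4|->5, |1|->1, |6|->7.5, |3|->2.5, |4|->5, |4|->5, |8|->9.5, |6|->7.5
Step 3: Attach original signs; sum ranks with positive sign and with negative sign.
W+ = 9.5 + 7.5 + 5 + 7.5 = 29.5
W- = 2.5 + 5 + 1 + 2.5 + 5 + 9.5 = 25.5
(Check: W+ + W- = 55 should equal n(n+1)/2 = 55.)
Step 4: Test statistic W = min(W+, W-) = 25.5.
Step 5: Ties in |d|, so use the tie-corrected normal approximation.
        E[W] = n(n+1)/4 = 10*11/4 = 27.5.
        Tie groups: |d|=3 (t=2), |d|=4 (t=3), |d|=6 (t=2), |d|=8 (t=2); sum(t^3 - t) = 42.
        Var[W] = n(n+1)(2n+1)/24 - sum(t^3-t)/48 = 2310/24 - 42/48 = 95.375.
        z = (W - E[W]) / sqrt(Var[W]) = (25.5 - 27.5) / 9.7660 = -0.2048.
        Two-sided p = 2*Phi(z) = 0.837735.
Step 6: alpha = 0.1. fail to reject H0.

W+ = 29.5, W- = 25.5, W = min = 25.5, p = 0.837735, fail to reject H0.


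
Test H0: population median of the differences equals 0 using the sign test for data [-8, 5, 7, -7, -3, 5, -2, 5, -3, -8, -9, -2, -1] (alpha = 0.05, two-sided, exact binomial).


Step 1: Discard zero differences. Original n = 13; n_eff = number of nonzero differences = 13.
Nonzero differences (with sign): -8, +5, +7, -7, -3, +5, -2, +5, -3, -8, -9, -2, -1
Step 2: Count signs: positive = 4, negative = 9.
Step 3: Under H0: P(positive) = 0.5, so the number of positives S ~ Bin(13, 0.5).
Step 4: Two-sided exact p-value = sum of Bin(13,0.5) probabilities at or below the observed probability = 0.266846.
Step 5: alpha = 0.05. fail to reject H0.

n_eff = 13, pos = 4, neg = 9, p = 0.266846, fail to reject H0.


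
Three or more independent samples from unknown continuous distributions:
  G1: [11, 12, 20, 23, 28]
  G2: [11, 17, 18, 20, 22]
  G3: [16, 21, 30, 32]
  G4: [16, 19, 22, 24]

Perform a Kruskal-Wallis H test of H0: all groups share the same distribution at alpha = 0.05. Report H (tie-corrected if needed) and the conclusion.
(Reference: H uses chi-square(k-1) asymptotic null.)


Step 1: Combine all N = 18 observations and assign midranks.
sorted (value, group, rank): (11,G1,1.5), (11,G2,1.5), (12,G1,3), (16,G3,4.5), (16,G4,4.5), (17,G2,6), (18,G2,7), (19,G4,8), (20,G1,9.5), (20,G2,9.5), (21,G3,11), (22,G2,12.5), (22,G4,12.5), (23,G1,14), (24,G4,15), (28,G1,16), (30,G3,17), (32,G3,18)
Step 2: Sum ranks within each group.
R_1 = 44 (n_1 = 5)
R_2 = 36.5 (n_2 = 5)
R_3 = 50.5 (n_3 = 4)
R_4 = 40 (n_4 = 4)
Step 3: H = 12/(N(N+1)) * sum(R_i^2/n_i) - 3(N+1)
     = 12/(18*19) * (44^2/5 + 36.5^2/5 + 50.5^2/4 + 40^2/4) - 3*19
     = 0.035088 * 1691.21 - 57
     = 2.340789.
Step 4: Ties present; correction factor C = 1 - 24/(18^3 - 18) = 0.995872. Corrected H = 2.340789 / 0.995872 = 2.350492.
Step 5: Under H0, H ~ chi^2(3); p-value = 0.502917.
Step 6: alpha = 0.05. fail to reject H0.

H = 2.3505, df = 3, p = 0.502917, fail to reject H0.


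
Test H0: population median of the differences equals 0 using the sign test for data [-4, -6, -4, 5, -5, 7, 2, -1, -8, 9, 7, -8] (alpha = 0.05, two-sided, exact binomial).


Step 1: Discard zero differences. Original n = 12; n_eff = number of nonzero differences = 12.
Nonzero differences (with sign): -4, -6, -4, +5, -5, +7, +2, -1, -8, +9, +7, -8
Step 2: Count signs: positive = 5, negative = 7.
Step 3: Under H0: P(positive) = 0.5, so the number of positives S ~ Bin(12, 0.5).
Step 4: Two-sided exact p-value = sum of Bin(12,0.5) probabilities at or below the observed probability = 0.774414.
Step 5: alpha = 0.05. fail to reject H0.

n_eff = 12, pos = 5, neg = 7, p = 0.774414, fail to reject H0.


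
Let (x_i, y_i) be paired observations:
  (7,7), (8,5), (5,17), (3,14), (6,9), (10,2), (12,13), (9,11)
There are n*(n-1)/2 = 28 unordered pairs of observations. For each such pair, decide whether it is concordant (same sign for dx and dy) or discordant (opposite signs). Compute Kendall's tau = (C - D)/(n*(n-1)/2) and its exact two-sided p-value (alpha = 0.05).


Step 1: Enumerate the 28 unordered pairs (i,j) with i<j and classify each by sign(x_j-x_i) * sign(y_j-y_i).
  (1,2):dx=+1,dy=-2->D; (1,3):dx=-2,dy=+10->D; (1,4):dx=-4,dy=+7->D; (1,5):dx=-1,dy=+2->D
  (1,6):dx=+3,dy=-5->D; (1,7):dx=+5,dy=+6->C; (1,8):dx=+2,dy=+4->C; (2,3):dx=-3,dy=+12->D
  (2,4):dx=-5,dy=+9->D; (2,5):dx=-2,dy=+4->D; (2,6):dx=+2,dy=-3->D; (2,7):dx=+4,dy=+8->C
  (2,8):dx=+1,dy=+6->C; (3,4):dx=-2,dy=-3->C; (3,5):dx=+1,dy=-8->D; (3,6):dx=+5,dy=-15->D
  (3,7):dx=+7,dy=-4->D; (3,8):dx=+4,dy=-6->D; (4,5):dx=+3,dy=-5->D; (4,6):dx=+7,dy=-12->D
  (4,7):dx=+9,dy=-1->D; (4,8):dx=+6,dy=-3->D; (5,6):dx=+4,dy=-7->D; (5,7):dx=+6,dy=+4->C
  (5,8):dx=+3,dy=+2->C; (6,7):dx=+2,dy=+11->C; (6,8):dx=-1,dy=+9->D; (7,8):dx=-3,dy=-2->C
Step 2: C = 9, D = 19, total pairs = 28.
Step 3: tau = (C - D)/(n(n-1)/2) = (9 - 19)/28 = -0.357143.
Step 4: Exact two-sided p-value (enumerate n! = 40320 permutations of y under H0): p = 0.275099.
Step 5: alpha = 0.05. fail to reject H0.

tau_b = -0.3571 (C=9, D=19), p = 0.275099, fail to reject H0.


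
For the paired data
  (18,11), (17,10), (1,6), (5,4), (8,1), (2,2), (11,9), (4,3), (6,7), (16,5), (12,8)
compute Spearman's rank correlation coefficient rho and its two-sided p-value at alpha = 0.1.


Step 1: Rank x and y separately (midranks; no ties here).
rank(x): 18->11, 17->10, 1->1, 5->4, 8->6, 2->2, 11->7, 4->3, 6->5, 16->9, 12->8
rank(y): 11->11, 10->10, 6->6, 4->4, 1->1, 2->2, 9->9, 3->3, 7->7, 5->5, 8->8
Step 2: d_i = R_x(i) - R_y(i); compute d_i^2.
  (11-11)^2=0, (10-10)^2=0, (1-6)^2=25, (4-4)^2=0, (6-1)^2=25, (2-2)^2=0, (7-9)^2=4, (3-3)^2=0, (5-7)^2=4, (9-5)^2=16, (8-8)^2=0
sum(d^2) = 74.
Step 3: rho = 1 - 6*74 / (11*(11^2 - 1)) = 1 - 444/1320 = 0.663636.
Step 4: Under H0, t = rho * sqrt((n-2)/(1-rho^2)) = 2.6614 ~ t(9).
Step 5: Two-sided p-value from the t-distribution with 9 df = 0.025984.
Step 6: alpha = 0.1. reject H0.

rho = 0.6636, p = 0.025984, reject H0 at alpha = 0.1.


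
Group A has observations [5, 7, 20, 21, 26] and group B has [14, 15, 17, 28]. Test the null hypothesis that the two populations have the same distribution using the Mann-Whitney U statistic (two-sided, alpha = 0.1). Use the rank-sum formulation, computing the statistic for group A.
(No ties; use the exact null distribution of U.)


Step 1: Combine and sort all 9 observations; assign midranks.
sorted (value, group): (5,X), (7,X), (14,Y), (15,Y), (17,Y), (20,X), (21,X), (26,X), (28,Y)
ranks: 5->1, 7->2, 14->3, 15->4, 17->5, 20->6, 21->7, 26->8, 28->9
Step 2: Rank sum for X: R1 = 1 + 2 + 6 + 7 + 8 = 24.
Step 3: U_X = R1 - n1(n1+1)/2 = 24 - 5*6/2 = 24 - 15 = 9.
       U_Y = n1*n2 - U_X = 20 - 9 = 11.
Step 4: No ties, so the exact null distribution of U (based on enumerating the C(9,5) = 126 equally likely rank assignments) gives the two-sided p-value.
Step 5: p-value = 0.904762; compare to alpha = 0.1. fail to reject H0.

U_X = 9, p = 0.904762, fail to reject H0 at alpha = 0.1.


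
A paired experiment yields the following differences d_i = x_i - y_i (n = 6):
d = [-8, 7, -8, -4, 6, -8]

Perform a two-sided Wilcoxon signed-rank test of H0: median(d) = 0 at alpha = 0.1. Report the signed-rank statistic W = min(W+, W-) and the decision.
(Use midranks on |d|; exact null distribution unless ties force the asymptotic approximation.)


Step 1: Drop any zero differences (none here) and take |d_i|.
|d| = [8, 7, 8, 4, 6, 8]
Step 2: Midrank |d_i| (ties get averaged ranks).
ranks: |8|->5, |7|->3, |8|->5, |4|->1, |6|->2, |8|->5
Step 3: Attach original signs; sum ranks with positive sign and with negative sign.
W+ = 3 + 2 = 5
W- = 5 + 5 + 1 + 5 = 16
(Check: W+ + W- = 21 should equal n(n+1)/2 = 21.)
Step 4: Test statistic W = min(W+, W-) = 5.
Step 5: Ties in |d|, so use the tie-corrected normal approximation.
        E[W] = n(n+1)/4 = 6*7/4 = 10.5.
        Tie groups: |d|=8 (t=3); sum(t^3 - t) = 24.
        Var[W] = n(n+1)(2n+1)/24 - sum(t^3-t)/48 = 546/24 - 24/48 = 22.25.
        z = (W - E[W]) / sqrt(Var[W]) = (5 - 10.5) / 4.7170 = -1.1660.
        Two-sided p = 2*Phi(z) = 0.243615.
Step 6: alpha = 0.1. fail to reject H0.

W+ = 5, W- = 16, W = min = 5, p = 0.243615, fail to reject H0.


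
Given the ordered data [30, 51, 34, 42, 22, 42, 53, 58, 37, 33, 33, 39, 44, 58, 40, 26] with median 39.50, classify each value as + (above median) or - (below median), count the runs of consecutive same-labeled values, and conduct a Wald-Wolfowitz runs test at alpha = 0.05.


Step 1: Compute median = 39.50; label A = above, B = below.
Labels in order: BABABAAABBBBAAAB  (n_A = 8, n_B = 8)
Step 2: Count runs R = 9.
Step 3: Under H0 (random ordering), E[R] = 2*n_A*n_B/(n_A+n_B) + 1 = 2*8*8/16 + 1 = 9.0000.
        Var[R] = 2*n_A*n_B*(2*n_A*n_B - n_A - n_B) / ((n_A+n_B)^2 * (n_A+n_B-1)) = 14336/3840 = 3.7333.
        SD[R] = 1.9322.
Step 4: R = E[R], so z = 0 with no continuity correction.
Step 5: Two-sided p-value via normal approximation = 2*(1 - Phi(|z|)) = 1.000000.
Step 6: alpha = 0.05. fail to reject H0.

R = 9, z = 0.0000, p = 1.000000, fail to reject H0.


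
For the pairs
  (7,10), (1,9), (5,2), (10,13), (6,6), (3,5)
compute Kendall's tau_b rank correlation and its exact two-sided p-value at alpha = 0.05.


Step 1: Enumerate the 15 unordered pairs (i,j) with i<j and classify each by sign(x_j-x_i) * sign(y_j-y_i).
  (1,2):dx=-6,dy=-1->C; (1,3):dx=-2,dy=-8->C; (1,4):dx=+3,dy=+3->C; (1,5):dx=-1,dy=-4->C
  (1,6):dx=-4,dy=-5->C; (2,3):dx=+4,dy=-7->D; (2,4):dx=+9,dy=+4->C; (2,5):dx=+5,dy=-3->D
  (2,6):dx=+2,dy=-4->D; (3,4):dx=+5,dy=+11->C; (3,5):dx=+1,dy=+4->C; (3,6):dx=-2,dy=+3->D
  (4,5):dx=-4,dy=-7->C; (4,6):dx=-7,dy=-8->C; (5,6):dx=-3,dy=-1->C
Step 2: C = 11, D = 4, total pairs = 15.
Step 3: tau = (C - D)/(n(n-1)/2) = (11 - 4)/15 = 0.466667.
Step 4: Exact two-sided p-value (enumerate n! = 720 permutations of y under H0): p = 0.272222.
Step 5: alpha = 0.05. fail to reject H0.

tau_b = 0.4667 (C=11, D=4), p = 0.272222, fail to reject H0.


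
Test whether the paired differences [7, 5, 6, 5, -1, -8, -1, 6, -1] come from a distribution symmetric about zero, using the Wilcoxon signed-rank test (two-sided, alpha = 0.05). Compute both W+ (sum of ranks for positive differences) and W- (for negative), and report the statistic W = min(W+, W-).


Step 1: Drop any zero differences (none here) and take |d_i|.
|d| = [7, 5, 6, 5, 1, 8, 1, 6, 1]
Step 2: Midrank |d_i| (ties get averaged ranks).
ranks: |7|->8, |5|->4.5, |6|->6.5, |5|->4.5, |1|->2, |8|->9, |1|->2, |6|->6.5, |1|->2
Step 3: Attach original signs; sum ranks with positive sign and with negative sign.
W+ = 8 + 4.5 + 6.5 + 4.5 + 6.5 = 30
W- = 2 + 9 + 2 + 2 = 15
(Check: W+ + W- = 45 should equal n(n+1)/2 = 45.)
Step 4: Test statistic W = min(W+, W-) = 15.
Step 5: Ties in |d|, so use the tie-corrected normal approximation.
        E[W] = n(n+1)/4 = 9*10/4 = 22.5.
        Tie groups: |d|=1 (t=3), |d|=5 (t=2), |d|=6 (t=2); sum(t^3 - t) = 36.
        Var[W] = n(n+1)(2n+1)/24 - sum(t^3-t)/48 = 1710/24 - 36/48 = 70.5.
        z = (W - E[W]) / sqrt(Var[W]) = (15 - 22.5) / 8.3964 = -0.8932.
        Two-sided p = 2*Phi(z) = 0.371730.
Step 6: alpha = 0.05. fail to reject H0.

W+ = 30, W- = 15, W = min = 15, p = 0.371730, fail to reject H0.


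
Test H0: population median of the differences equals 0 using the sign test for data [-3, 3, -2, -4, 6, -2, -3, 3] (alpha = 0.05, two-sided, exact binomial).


Step 1: Discard zero differences. Original n = 8; n_eff = number of nonzero differences = 8.
Nonzero differences (with sign): -3, +3, -2, -4, +6, -2, -3, +3
Step 2: Count signs: positive = 3, negative = 5.
Step 3: Under H0: P(positive) = 0.5, so the number of positives S ~ Bin(8, 0.5).
Step 4: Two-sided exact p-value = sum of Bin(8,0.5) probabilities at or below the observed probability = 0.726562.
Step 5: alpha = 0.05. fail to reject H0.

n_eff = 8, pos = 3, neg = 5, p = 0.726562, fail to reject H0.


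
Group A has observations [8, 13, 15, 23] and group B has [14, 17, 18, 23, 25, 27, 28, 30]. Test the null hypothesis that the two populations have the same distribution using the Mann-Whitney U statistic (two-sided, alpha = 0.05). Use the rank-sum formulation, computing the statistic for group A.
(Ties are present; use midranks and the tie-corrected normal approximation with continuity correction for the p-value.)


Step 1: Combine and sort all 12 observations; assign midranks.
sorted (value, group): (8,X), (13,X), (14,Y), (15,X), (17,Y), (18,Y), (23,X), (23,Y), (25,Y), (27,Y), (28,Y), (30,Y)
ranks: 8->1, 13->2, 14->3, 15->4, 17->5, 18->6, 23->7.5, 23->7.5, 25->9, 27->10, 28->11, 30->12
Step 2: Rank sum for X: R1 = 1 + 2 + 4 + 7.5 = 14.5.
Step 3: U_X = R1 - n1(n1+1)/2 = 14.5 - 4*5/2 = 14.5 - 10 = 4.5.
       U_Y = n1*n2 - U_X = 32 - 4.5 = 27.5.
Step 4: Ties are present, so use the tie-corrected normal approximation (with continuity correction) for the p-value.
Step 5: p-value = 0.061271; compare to alpha = 0.05. fail to reject H0.

U_X = 4.5, p = 0.061271, fail to reject H0 at alpha = 0.05.


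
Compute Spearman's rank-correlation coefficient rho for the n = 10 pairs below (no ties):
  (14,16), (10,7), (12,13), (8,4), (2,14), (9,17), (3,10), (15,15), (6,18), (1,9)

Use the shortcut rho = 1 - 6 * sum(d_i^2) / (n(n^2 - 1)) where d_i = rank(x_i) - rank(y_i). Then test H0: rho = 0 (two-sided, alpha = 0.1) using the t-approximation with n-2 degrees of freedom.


Step 1: Rank x and y separately (midranks; no ties here).
rank(x): 14->9, 10->7, 12->8, 8->5, 2->2, 9->6, 3->3, 15->10, 6->4, 1->1
rank(y): 16->8, 7->2, 13->5, 4->1, 14->6, 17->9, 10->4, 15->7, 18->10, 9->3
Step 2: d_i = R_x(i) - R_y(i); compute d_i^2.
  (9-8)^2=1, (7-2)^2=25, (8-5)^2=9, (5-1)^2=16, (2-6)^2=16, (6-9)^2=9, (3-4)^2=1, (10-7)^2=9, (4-10)^2=36, (1-3)^2=4
sum(d^2) = 126.
Step 3: rho = 1 - 6*126 / (10*(10^2 - 1)) = 1 - 756/990 = 0.236364.
Step 4: Under H0, t = rho * sqrt((n-2)/(1-rho^2)) = 0.6880 ~ t(8).
Step 5: Two-sided p-value from the t-distribution with 8 df = 0.510885.
Step 6: alpha = 0.1. fail to reject H0.

rho = 0.2364, p = 0.510885, fail to reject H0 at alpha = 0.1.
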